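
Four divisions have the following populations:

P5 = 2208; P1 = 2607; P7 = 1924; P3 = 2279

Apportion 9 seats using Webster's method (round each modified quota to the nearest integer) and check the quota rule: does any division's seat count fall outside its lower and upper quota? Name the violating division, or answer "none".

Standard quotas: P5 2.204, P1 2.602, P7 1.920, P3 2.274.
Webster allocation: P5 2, P1 3, P7 2, P3 2.
Every allocation lies between the lower and upper quota.

none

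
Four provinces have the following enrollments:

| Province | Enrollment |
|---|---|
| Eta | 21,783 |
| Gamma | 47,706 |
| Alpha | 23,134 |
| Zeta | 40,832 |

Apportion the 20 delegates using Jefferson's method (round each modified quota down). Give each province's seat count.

Eta 3, Gamma 8, Alpha 3, Zeta 6

Standard divisor 133455/20 ≈ 6672.75; standard quotas: Eta 3.264, Gamma 7.149, Alpha 3.467, Zeta 6.119.
Rounding down gives 3, 7, 3, 6 = 19 seats, so the divisor must be adjusted.
With modified divisor 5900: modified quotas Eta 3.692, Gamma 8.086, Alpha 3.921, Zeta 6.921.
Rounding down: Eta 3, Gamma 8, Alpha 3, Zeta 6 (total 20).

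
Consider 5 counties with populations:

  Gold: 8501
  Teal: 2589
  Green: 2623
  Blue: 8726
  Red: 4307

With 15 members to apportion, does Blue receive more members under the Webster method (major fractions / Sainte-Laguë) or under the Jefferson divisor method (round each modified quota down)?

Webster: Gold 5, Teal 1, Green 2, Blue 5, Red 2.
Jefferson: Gold 5, Teal 1, Green 1, Blue 6, Red 2.
Blue gets 5 under Webster and 6 under Jefferson.

Jefferson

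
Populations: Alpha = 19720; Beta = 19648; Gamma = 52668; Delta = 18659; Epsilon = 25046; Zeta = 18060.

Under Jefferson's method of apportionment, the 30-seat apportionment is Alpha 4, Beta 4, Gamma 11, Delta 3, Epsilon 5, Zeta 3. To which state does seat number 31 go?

Delta

Priority for the next seat is population ÷ (current seats + 1).
Priorities: Alpha 3944.000, Beta 3929.600, Gamma 4389.000, Delta 4664.750, Epsilon 4174.333, Zeta 4515.000.
Highest priority: Delta.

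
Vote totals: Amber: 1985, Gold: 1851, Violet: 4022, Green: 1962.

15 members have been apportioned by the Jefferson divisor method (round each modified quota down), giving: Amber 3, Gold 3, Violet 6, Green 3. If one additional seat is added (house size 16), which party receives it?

Violet

Priority for the next seat is population ÷ (current seats + 1).
Priorities: Amber 496.250, Gold 462.750, Violet 574.571, Green 490.500.
Highest priority: Violet.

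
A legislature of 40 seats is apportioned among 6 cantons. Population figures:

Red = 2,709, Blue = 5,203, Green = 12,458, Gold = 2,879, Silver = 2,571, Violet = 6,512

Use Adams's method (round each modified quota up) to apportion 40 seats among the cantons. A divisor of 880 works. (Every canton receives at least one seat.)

Red 4, Blue 6, Green 15, Gold 4, Silver 3, Violet 8

With modified divisor 880: modified quotas Red 3.078, Blue 5.912, Green 14.157, Gold 3.272, Silver 2.922, Violet 7.400.
Rounding up: Red 4, Blue 6, Green 15, Gold 4, Silver 3, Violet 8 (total 40).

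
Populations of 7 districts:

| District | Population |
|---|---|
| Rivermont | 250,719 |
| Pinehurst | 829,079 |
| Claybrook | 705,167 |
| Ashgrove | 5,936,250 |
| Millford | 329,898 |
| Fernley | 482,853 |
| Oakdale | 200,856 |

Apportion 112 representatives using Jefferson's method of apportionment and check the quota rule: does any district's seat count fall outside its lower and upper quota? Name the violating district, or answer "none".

Ashgrove

Standard quotas: Rivermont 3.215, Pinehurst 10.631, Claybrook 9.042, Ashgrove 76.116, Millford 4.230, Fernley 6.191, Oakdale 2.575.
Jefferson allocation: Rivermont 3, Pinehurst 10, Claybrook 9, Ashgrove 78, Millford 4, Fernley 6, Oakdale 2.
Ashgrove has quota 76.116 (lower 76, upper 77) but receives 78 — outside the quota interval.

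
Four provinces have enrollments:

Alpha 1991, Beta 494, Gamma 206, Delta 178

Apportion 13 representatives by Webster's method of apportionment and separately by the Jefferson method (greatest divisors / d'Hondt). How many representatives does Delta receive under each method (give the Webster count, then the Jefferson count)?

1 and 0

Webster: Alpha 9, Beta 2, Gamma 1, Delta 1.
Jefferson: Alpha 10, Beta 2, Gamma 1, Delta 0.
Delta gets 1 under Webster and 0 under Jefferson.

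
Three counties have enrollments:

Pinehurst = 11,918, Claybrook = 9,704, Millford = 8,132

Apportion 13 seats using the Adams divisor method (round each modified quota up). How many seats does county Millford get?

4

Standard divisor 29754/13 ≈ 2288.769; standard quotas: Pinehurst 5.207, Claybrook 4.240, Millford 3.553.
Rounding up gives 6, 5, 4 = 15 seats, so the divisor must be adjusted.
With modified divisor 2600: modified quotas Pinehurst 4.584, Claybrook 3.732, Millford 3.128.
Rounding up: Pinehurst 5, Claybrook 4, Millford 4 (total 13).
Millford receives 4.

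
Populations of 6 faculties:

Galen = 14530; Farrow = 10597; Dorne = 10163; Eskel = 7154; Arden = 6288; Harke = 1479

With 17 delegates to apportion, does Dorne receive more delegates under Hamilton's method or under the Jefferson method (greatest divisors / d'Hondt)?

Hamilton: Galen 5, Farrow 4, Dorne 3, Eskel 2, Arden 2, Harke 1.
Jefferson: Galen 5, Farrow 4, Dorne 4, Eskel 2, Arden 2, Harke 0.
Dorne gets 3 under Hamilton and 4 under Jefferson.

Jefferson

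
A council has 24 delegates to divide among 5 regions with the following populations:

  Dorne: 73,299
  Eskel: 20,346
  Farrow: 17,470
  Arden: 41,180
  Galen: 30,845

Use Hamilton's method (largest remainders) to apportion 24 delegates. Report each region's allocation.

Dorne=10, Eskel=3, Farrow=2, Arden=5, Galen=4

Total 183140; standard divisor 183140/24 ≈ 7630.833.
Standard quotas: Dorne 9.6056, Eskel 2.6663, Farrow 2.2894, Arden 5.3965, Galen 4.0422.
Lower quotas: Dorne 9, Eskel 2, Farrow 2, Arden 5, Galen 4 (sum 22, leaving 2 seats).
Remainders in descending order: Eskel 0.6663, Dorne 0.6056, Arden 0.3965, Farrow 0.2894, Galen 0.0422.
Largest remainders: Eskel, Dorne receive the extra seats.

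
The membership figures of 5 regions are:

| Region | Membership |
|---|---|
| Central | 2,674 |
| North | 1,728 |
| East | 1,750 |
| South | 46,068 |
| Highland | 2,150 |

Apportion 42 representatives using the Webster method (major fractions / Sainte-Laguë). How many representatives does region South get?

36

Standard divisor 54370/42 ≈ 1294.524; standard quotas: Central 2.066, North 1.335, East 1.352, South 35.587, Highland 1.661.
Rounding to the nearest integer gives Central 2, North 1, East 1, South 36, Highland 2 — total 42, matching the house size, so no adjustment is needed.
South receives 36.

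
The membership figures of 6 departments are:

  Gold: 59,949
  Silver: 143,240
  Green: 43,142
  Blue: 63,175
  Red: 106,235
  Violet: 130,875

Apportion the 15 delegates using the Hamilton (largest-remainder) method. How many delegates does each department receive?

Gold 2; Silver 4; Green 1; Blue 2; Red 3; Violet 3

Total 546616; standard divisor 546616/15 ≈ 36441.067.
Standard quotas: Gold 1.6451, Silver 3.9307, Green 1.1839, Blue 1.7336, Red 2.9153, Violet 3.5914.
Lower quotas: Gold 1, Silver 3, Green 1, Blue 1, Red 2, Violet 3 (sum 11, leaving 4 seats).
Remainders in descending order: Silver 0.9307, Red 0.9153, Blue 0.7336, Gold 0.6451, Violet 0.5914, Green 0.1839.
Largest remainders: Silver, Red, Blue, Gold receive the extra seats.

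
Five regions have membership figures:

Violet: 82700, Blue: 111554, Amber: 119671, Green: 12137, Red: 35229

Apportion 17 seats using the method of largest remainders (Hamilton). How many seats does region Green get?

Standard divisor: 361291 ÷ 17 ≈ 21252.412.
Standard quotas: Violet 3.8913, Blue 5.2490, Amber 5.6309, Green 0.5711, Red 1.6576.
Lower quotas: Violet 3, Blue 5, Amber 5, Green 0, Red 1 (sum 14, leaving 3 seats).
Remainders in descending order: Violet 0.8913, Red 0.6576, Amber 0.6309, Green 0.5711, Blue 0.2490.
Largest remainders: Violet, Red, Amber receive the extra seats.
Green receives 0.

0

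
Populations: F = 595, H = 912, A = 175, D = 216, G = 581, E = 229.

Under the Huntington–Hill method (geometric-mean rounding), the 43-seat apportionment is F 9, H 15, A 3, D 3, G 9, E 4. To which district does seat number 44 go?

Priority for the next seat is population ÷ (√(s·(s+1))).
Priorities: F 62.719, H 58.869, A 50.518, D 62.354, G 61.243, E 51.206.
Highest priority: F.

F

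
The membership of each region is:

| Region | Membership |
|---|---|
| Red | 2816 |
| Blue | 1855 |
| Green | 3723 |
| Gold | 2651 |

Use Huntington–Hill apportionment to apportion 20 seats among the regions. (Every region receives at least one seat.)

Red: 5, Blue: 3, Green: 7, Gold: 5

With divisor 555: modified quotas Red 5.074, Blue 3.342, Green 6.708, Gold 4.777.
Geometric-mean thresholds: Red √(5·6)=5.477, Blue √(3·4)=3.464, Green √(6·7)=6.481, Gold √(4·5)=4.472.
Each quota rounded against its threshold gives Red 5, Blue 3, Green 7, Gold 5 (total 20).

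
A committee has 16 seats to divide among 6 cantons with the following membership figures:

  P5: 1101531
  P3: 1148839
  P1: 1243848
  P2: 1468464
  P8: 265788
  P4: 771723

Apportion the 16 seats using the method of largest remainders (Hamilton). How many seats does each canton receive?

P5 3, P3 3, P1 3, P2 4, P8 1, P4 2

The standard divisor is 6000193/16 ≈ 375012.062.
Standard quotas: P5 2.9373, P3 3.0635, P1 3.3168, P2 3.9158, P8 0.7087, P4 2.0579.
Lower quotas: P5 2, P3 3, P1 3, P2 3, P8 0, P4 2 (sum 13, leaving 3 seats).
Remainders in descending order: P5 0.9373, P2 0.9158, P8 0.7087, P1 0.3168, P3 0.0635, P4 0.0579.
The surplus seats go to P5, P2, P8.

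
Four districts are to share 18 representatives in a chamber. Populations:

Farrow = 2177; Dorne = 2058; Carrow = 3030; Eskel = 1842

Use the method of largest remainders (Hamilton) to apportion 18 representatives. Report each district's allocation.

The standard divisor is 9107/18 ≈ 505.944.
Standard quotas: Farrow 4.303, Dorne 4.068, Carrow 5.989, Eskel 3.641.
Lower quotas: Farrow 4, Dorne 4, Carrow 5, Eskel 3 (sum 16, leaving 2 seats).
Remainders in descending order: Carrow 0.989, Eskel 0.641, Farrow 0.303, Dorne 0.068.
The surplus seats go to Carrow, Eskel.

Farrow 4; Dorne 4; Carrow 6; Eskel 4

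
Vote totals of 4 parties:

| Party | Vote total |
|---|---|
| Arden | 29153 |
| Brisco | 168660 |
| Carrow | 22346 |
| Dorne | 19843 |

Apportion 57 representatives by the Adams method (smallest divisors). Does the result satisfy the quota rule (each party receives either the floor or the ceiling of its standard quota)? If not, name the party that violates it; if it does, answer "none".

Standard quotas: Arden 6.924, Brisco 40.056, Carrow 5.307, Dorne 4.713.
Adams allocation: Arden 7, Brisco 39, Carrow 6, Dorne 5.
Brisco has quota 40.056 (lower 40, upper 41) but receives 39 — outside the quota interval.

Brisco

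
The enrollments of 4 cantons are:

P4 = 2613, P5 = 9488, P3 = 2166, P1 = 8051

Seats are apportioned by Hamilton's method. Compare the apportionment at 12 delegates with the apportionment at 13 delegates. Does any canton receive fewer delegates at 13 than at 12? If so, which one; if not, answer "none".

P4

At 12 seats: P4 2, P5 5, P3 1, P1 4.
At 13 seats: P4 1, P5 6, P3 1, P1 5.
P4 drops from 2 to 1.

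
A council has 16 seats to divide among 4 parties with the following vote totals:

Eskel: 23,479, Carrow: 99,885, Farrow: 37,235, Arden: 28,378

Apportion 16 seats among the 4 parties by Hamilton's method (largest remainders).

Eskel=2; Carrow=9; Farrow=3; Arden=2

Standard divisor: 188977 ÷ 16 ≈ 11811.062.
Standard quotas: Eskel 1.9879, Carrow 8.4569, Farrow 3.1526, Arden 2.4027.
Lower quotas: Eskel 1, Carrow 8, Farrow 3, Arden 2 (sum 14, leaving 2 seats).
Remainders in descending order: Eskel 0.9879, Carrow 0.4569, Arden 0.4027, Farrow 0.1526.
Largest remainders: Eskel, Carrow receive the extra seats.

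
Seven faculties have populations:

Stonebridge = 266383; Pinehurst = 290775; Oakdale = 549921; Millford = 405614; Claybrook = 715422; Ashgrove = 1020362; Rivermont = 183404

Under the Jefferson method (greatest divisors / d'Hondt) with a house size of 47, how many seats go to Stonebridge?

3

Standard divisor 3431881/47 ≈ 73018.745; standard quotas: Stonebridge 3.648, Pinehurst 3.982, Oakdale 7.531, Millford 5.555, Claybrook 9.798, Ashgrove 13.974, Rivermont 2.512.
Rounding down gives 3, 3, 7, 5, 9, 13, 2 = 42 seats, so the divisor must be adjusted.
With modified divisor 67897.6: modified quotas Stonebridge 3.923, Pinehurst 4.283, Oakdale 8.099, Millford 5.974, Claybrook 10.537, Ashgrove 15.028, Rivermont 2.701.
Rounding down: Stonebridge 3, Pinehurst 4, Oakdale 8, Millford 5, Claybrook 10, Ashgrove 15, Rivermont 2 (total 47).
Stonebridge receives 3.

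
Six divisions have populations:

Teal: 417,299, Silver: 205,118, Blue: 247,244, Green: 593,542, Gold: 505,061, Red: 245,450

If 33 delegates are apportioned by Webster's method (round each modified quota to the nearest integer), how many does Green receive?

Standard divisor 2213714/33 ≈ 67082.242; standard quotas: Teal 6.221, Silver 3.058, Blue 3.686, Green 8.848, Gold 7.529, Red 3.659.
Rounding to the nearest integer gives 6, 3, 4, 9, 8, 4 = 34 seats, so the divisor must be adjusted.
With modified divisor 68600: modified quotas Teal 6.083, Silver 2.990, Blue 3.604, Green 8.652, Gold 7.362, Red 3.578.
Rounding to the nearest integer: Teal 6, Silver 3, Blue 4, Green 9, Gold 7, Red 4 (total 33).
Green receives 9.

9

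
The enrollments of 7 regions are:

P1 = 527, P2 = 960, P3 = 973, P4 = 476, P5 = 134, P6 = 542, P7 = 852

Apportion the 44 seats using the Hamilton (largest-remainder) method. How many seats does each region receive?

P1 5; P2 10; P3 10; P4 5; P5 1; P6 5; P7 8

The standard divisor is 4464/44 ≈ 101.455.
Standard quotas: P1 5.194, P2 9.462, P3 9.591, P4 4.692, P5 1.321, P6 5.342, P7 8.398.
Lower quotas: P1 5, P2 9, P3 9, P4 4, P5 1, P6 5, P7 8 (sum 41, leaving 3 seats).
Remainders in descending order: P4 0.692, P3 0.591, P2 0.462, P7 0.398, P6 0.342, P5 0.321, P1 0.194.
The surplus seats go to P4, P3, P2.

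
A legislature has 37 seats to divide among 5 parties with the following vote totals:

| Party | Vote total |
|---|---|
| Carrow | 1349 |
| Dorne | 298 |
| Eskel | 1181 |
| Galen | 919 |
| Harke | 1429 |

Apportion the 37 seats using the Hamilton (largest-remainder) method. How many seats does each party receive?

The standard divisor is 5176/37 ≈ 139.892.
Standard quotas: Carrow 9.643, Dorne 2.130, Eskel 8.442, Galen 6.569, Harke 10.215.
Lower quotas: Carrow 9, Dorne 2, Eskel 8, Galen 6, Harke 10 (sum 35, leaving 2 seats).
Remainders in descending order: Carrow 0.643, Galen 0.569, Eskel 0.442, Harke 0.215, Dorne 0.130.
The surplus seats go to Carrow, Galen.

Carrow 10, Dorne 2, Eskel 8, Galen 7, Harke 10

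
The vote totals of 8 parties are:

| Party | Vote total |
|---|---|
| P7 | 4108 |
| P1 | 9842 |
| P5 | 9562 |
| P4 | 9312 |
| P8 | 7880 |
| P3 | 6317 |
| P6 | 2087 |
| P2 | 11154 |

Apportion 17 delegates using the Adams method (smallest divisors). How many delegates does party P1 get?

Standard divisor 60262/17 ≈ 3544.824; standard quotas: P7 1.159, P1 2.776, P5 2.697, P4 2.627, P8 2.223, P3 1.782, P6 0.589, P2 3.147.
Rounding up gives 2, 3, 3, 3, 3, 2, 1, 4 = 21 seats, so the divisor must be adjusted.
With modified divisor 4720: modified quotas P7 0.870, P1 2.085, P5 2.026, P4 1.973, P8 1.669, P3 1.338, P6 0.442, P2 2.363.
Rounding up: P7 1, P1 3, P5 3, P4 2, P8 2, P3 2, P6 1, P2 3 (total 17).
P1 receives 3.

3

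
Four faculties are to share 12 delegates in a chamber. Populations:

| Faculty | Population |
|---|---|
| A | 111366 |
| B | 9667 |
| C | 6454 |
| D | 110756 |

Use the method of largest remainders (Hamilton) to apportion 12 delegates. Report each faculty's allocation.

Total 238243; standard divisor 238243/12 ≈ 19853.583.
Standard quotas: A 5.6094, B 0.4869, C 0.3251, D 5.5786.
Lower quotas: A 5, B 0, C 0, D 5 (sum 10, leaving 2 seats).
Remainders in descending order: A 0.6094, D 0.5786, B 0.4869, C 0.3251.
Largest remainders: A, D receive the extra seats.

A: 6; B: 0; C: 0; D: 6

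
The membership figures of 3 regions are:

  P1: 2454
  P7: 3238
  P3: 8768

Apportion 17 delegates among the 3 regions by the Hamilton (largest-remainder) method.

P1 3; P7 4; P3 10

Standard divisor: 14460 ÷ 17 ≈ 850.588.
Standard quotas: P1 2.8851, P7 3.8068, P3 10.3082.
Lower quotas: P1 2, P7 3, P3 10 (sum 15, leaving 2 seats).
Remainders in descending order: P1 0.8851, P7 0.8068, P3 0.3082.
The surplus seats go to P1, P7.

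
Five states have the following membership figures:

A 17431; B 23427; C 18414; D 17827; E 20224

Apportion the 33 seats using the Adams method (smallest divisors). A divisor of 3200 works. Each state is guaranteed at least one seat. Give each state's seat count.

With modified divisor 3200: modified quotas A 5.447, B 7.321, C 5.754, D 5.571, E 6.320.
Rounding up: A 6, B 8, C 6, D 6, E 7 (total 33).

A=6; B=8; C=6; D=6; E=7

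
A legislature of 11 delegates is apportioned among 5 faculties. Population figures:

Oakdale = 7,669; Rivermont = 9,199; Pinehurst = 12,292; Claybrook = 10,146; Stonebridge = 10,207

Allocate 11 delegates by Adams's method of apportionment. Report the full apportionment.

Oakdale 2, Rivermont 2, Pinehurst 3, Claybrook 2, Stonebridge 2

Standard divisor 49513/11 ≈ 4501.182; standard quotas: Oakdale 1.704, Rivermont 2.044, Pinehurst 2.731, Claybrook 2.254, Stonebridge 2.268.
Rounding up gives 2, 3, 3, 3, 3 = 14 seats, so the divisor must be adjusted.
With modified divisor 5600: modified quotas Oakdale 1.369, Rivermont 1.643, Pinehurst 2.195, Claybrook 1.812, Stonebridge 1.823.
Rounding up: Oakdale 2, Rivermont 2, Pinehurst 3, Claybrook 2, Stonebridge 2 (total 11).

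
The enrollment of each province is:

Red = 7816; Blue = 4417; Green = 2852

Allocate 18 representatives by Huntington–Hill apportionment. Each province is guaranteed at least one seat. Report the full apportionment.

Red 10; Blue 5; Green 3

With divisor 823.6: modified quotas Red 9.490, Blue 5.363, Green 3.463.
Geometric-mean thresholds: Red √(9·10)=9.487, Blue √(5·6)=5.477, Green √(3·4)=3.464.
Each quota rounded against its threshold gives Red 10, Blue 5, Green 3 (total 18).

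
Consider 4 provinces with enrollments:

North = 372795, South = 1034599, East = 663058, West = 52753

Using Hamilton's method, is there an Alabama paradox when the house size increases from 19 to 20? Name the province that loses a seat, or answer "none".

At 19 seats: North 3, South 9, East 6, West 1.
At 20 seats: North 4, South 10, East 6, West 0.
West drops from 1 to 0.

West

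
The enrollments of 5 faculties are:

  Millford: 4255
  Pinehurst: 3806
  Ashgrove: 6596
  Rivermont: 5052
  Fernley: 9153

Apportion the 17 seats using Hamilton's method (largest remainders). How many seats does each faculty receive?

Millford 3, Pinehurst 2, Ashgrove 4, Rivermont 3, Fernley 5

Standard divisor: 28862 ÷ 17 ≈ 1697.765.
Standard quotas: Millford 2.5062, Pinehurst 2.2418, Ashgrove 3.8851, Rivermont 2.9757, Fernley 5.3912.
Lower quotas: Millford 2, Pinehurst 2, Ashgrove 3, Rivermont 2, Fernley 5 (sum 14, leaving 3 seats).
Remainders in descending order: Rivermont 0.9757, Ashgrove 0.8851, Millford 0.5062, Fernley 0.3912, Pinehurst 0.2418.
The surplus seats go to Rivermont, Ashgrove, Millford.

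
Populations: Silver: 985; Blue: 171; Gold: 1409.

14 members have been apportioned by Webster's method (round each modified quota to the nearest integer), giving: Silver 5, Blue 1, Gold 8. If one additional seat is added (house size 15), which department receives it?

Priority for the next seat is population ÷ (current seats + 0.5).
Priorities: Silver 179.091, Blue 114.000, Gold 165.765.
Highest priority: Silver.

Silver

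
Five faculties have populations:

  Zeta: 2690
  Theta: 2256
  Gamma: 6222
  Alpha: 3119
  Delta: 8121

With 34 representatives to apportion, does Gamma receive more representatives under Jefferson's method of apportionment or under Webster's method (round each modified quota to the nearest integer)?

Jefferson: Zeta 4, Theta 3, Gamma 9, Alpha 5, Delta 13.
Webster: Zeta 4, Theta 3, Gamma 10, Alpha 5, Delta 12.
Gamma gets 9 under Jefferson and 10 under Webster.

Webster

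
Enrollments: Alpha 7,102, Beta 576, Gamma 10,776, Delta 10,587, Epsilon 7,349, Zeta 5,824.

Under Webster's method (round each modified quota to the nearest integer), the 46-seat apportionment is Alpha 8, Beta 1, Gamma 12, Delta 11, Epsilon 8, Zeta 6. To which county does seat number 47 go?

Delta

Priority for the next seat is population ÷ (current seats + 0.5).
Priorities: Alpha 835.529, Beta 384.000, Gamma 862.080, Delta 920.609, Epsilon 864.588, Zeta 896.000.
Highest priority: Delta.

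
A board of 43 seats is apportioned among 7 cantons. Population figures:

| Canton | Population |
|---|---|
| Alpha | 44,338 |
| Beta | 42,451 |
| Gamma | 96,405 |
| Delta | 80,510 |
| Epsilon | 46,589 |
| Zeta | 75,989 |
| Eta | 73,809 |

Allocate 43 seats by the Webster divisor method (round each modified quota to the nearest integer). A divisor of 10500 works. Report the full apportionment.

Alpha: 4, Beta: 4, Gamma: 9, Delta: 8, Epsilon: 4, Zeta: 7, Eta: 7

With modified divisor 10500: modified quotas Alpha 4.223, Beta 4.043, Gamma 9.181, Delta 7.668, Epsilon 4.437, Zeta 7.237, Eta 7.029.
Rounding to the nearest integer: Alpha 4, Beta 4, Gamma 9, Delta 8, Epsilon 4, Zeta 7, Eta 7 (total 43).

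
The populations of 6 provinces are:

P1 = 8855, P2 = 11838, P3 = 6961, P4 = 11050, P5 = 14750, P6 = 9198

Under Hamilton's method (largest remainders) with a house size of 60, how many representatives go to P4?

11

Total 62652; standard divisor 62652/60 ≈ 1044.2.
Standard quotas: P1 8.4802, P2 11.3369, P3 6.6663, P4 10.5823, P5 14.1256, P6 8.8087.
Lower quotas: P1 8, P2 11, P3 6, P4 10, P5 14, P6 8 (sum 57, leaving 3 seats).
Remainders in descending order: P6 0.8087, P3 0.6663, P4 0.5823, P1 0.4802, P2 0.3369, P5 0.1256.
The surplus seats go to P6, P3, P4.
P4 receives 11.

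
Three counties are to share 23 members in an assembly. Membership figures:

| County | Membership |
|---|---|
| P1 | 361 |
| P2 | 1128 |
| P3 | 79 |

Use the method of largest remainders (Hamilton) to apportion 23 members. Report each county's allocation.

Total 1568; standard divisor 1568/23 ≈ 68.174.
Standard quotas: P1 5.295, P2 16.546, P3 1.159.
Lower quotas: P1 5, P2 16, P3 1 (sum 22, leaving 1 seat).
Remainders in descending order: P2 0.546, P1 0.295, P3 0.159.
Largest remainder: P2 receives the extra seat.

P1: 5; P2: 17; P3: 1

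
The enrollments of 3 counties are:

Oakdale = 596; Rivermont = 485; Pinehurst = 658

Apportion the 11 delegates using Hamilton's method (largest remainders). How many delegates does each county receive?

Oakdale 4, Rivermont 3, Pinehurst 4

Standard divisor: 1739 ÷ 11 ≈ 158.091.
Standard quotas: Oakdale 3.770, Rivermont 3.068, Pinehurst 4.162.
Lower quotas: Oakdale 3, Rivermont 3, Pinehurst 4 (sum 10, leaving 1 seat).
Remainders in descending order: Oakdale 0.770, Pinehurst 0.162, Rivermont 0.068.
Largest remainder: Oakdale receives the extra seat.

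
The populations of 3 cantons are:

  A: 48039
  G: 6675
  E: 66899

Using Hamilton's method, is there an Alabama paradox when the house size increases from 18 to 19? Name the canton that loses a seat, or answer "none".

none

At 18 seats: A 7, G 1, E 10.
At 19 seats: A 8, G 1, E 10.
No canton's allocation decreased.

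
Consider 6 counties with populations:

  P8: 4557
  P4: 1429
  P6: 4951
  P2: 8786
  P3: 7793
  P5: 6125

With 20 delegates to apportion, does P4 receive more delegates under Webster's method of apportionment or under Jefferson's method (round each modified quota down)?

Webster: P8 3, P4 1, P6 3, P2 5, P3 4, P5 4.
Jefferson: P8 3, P4 0, P6 3, P2 5, P3 5, P5 4.
P4 gets 1 under Webster and 0 under Jefferson.

Webster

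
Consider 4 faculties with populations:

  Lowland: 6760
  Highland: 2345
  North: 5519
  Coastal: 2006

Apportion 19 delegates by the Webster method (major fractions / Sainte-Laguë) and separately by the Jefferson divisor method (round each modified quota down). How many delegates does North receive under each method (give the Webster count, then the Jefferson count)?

6 and 7

Webster: Lowland 8, Highland 3, North 6, Coastal 2.
Jefferson: Lowland 8, Highland 2, North 7, Coastal 2.
North gets 6 under Webster and 7 under Jefferson.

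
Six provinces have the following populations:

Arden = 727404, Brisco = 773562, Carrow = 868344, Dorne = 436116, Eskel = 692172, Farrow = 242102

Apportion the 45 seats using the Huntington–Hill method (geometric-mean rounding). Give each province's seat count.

With divisor 82183: modified quotas Arden 8.851, Brisco 9.413, Carrow 10.566, Dorne 5.307, Eskel 8.422, Farrow 2.946.
Geometric-mean thresholds: Arden √(8·9)=8.485, Brisco √(9·10)=9.487, Carrow √(10·11)=10.488, Dorne √(5·6)=5.477, Eskel √(8·9)=8.485, Farrow √(2·3)=2.449.
Each quota rounded against its threshold gives Arden 9, Brisco 9, Carrow 11, Dorne 5, Eskel 8, Farrow 3 (total 45).

Arden 9, Brisco 9, Carrow 11, Dorne 5, Eskel 8, Farrow 3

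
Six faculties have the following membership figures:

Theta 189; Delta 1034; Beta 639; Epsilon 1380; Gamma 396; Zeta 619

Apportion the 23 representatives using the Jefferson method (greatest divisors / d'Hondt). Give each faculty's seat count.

Standard divisor 4257/23 ≈ 185.087; standard quotas: Theta 1.021, Delta 5.587, Beta 3.452, Epsilon 7.456, Gamma 2.140, Zeta 3.344.
Rounding down gives 1, 5, 3, 7, 2, 3 = 21 seats, so the divisor must be adjusted.
With modified divisor 170: modified quotas Theta 1.112, Delta 6.082, Beta 3.759, Epsilon 8.118, Gamma 2.329, Zeta 3.641.
Rounding down: Theta 1, Delta 6, Beta 3, Epsilon 8, Gamma 2, Zeta 3 (total 23).

Theta 1, Delta 6, Beta 3, Epsilon 8, Gamma 2, Zeta 3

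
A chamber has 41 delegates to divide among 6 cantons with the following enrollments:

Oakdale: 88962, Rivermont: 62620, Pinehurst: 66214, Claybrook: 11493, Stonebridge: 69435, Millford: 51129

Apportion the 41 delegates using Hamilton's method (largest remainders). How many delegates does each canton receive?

Oakdale: 11; Rivermont: 7; Pinehurst: 8; Claybrook: 1; Stonebridge: 8; Millford: 6

The standard divisor is 349853/41 = 8533.
Standard quotas: Oakdale 10.4256, Rivermont 7.3386, Pinehurst 7.7598, Claybrook 1.3469, Stonebridge 8.1372, Millford 5.9919.
Lower quotas: Oakdale 10, Rivermont 7, Pinehurst 7, Claybrook 1, Stonebridge 8, Millford 5 (sum 38, leaving 3 seats).
Remainders in descending order: Millford 0.9919, Pinehurst 0.7598, Oakdale 0.4256, Claybrook 0.3469, Rivermont 0.3386, Stonebridge 0.1372.
The surplus seats go to Millford, Pinehurst, Oakdale.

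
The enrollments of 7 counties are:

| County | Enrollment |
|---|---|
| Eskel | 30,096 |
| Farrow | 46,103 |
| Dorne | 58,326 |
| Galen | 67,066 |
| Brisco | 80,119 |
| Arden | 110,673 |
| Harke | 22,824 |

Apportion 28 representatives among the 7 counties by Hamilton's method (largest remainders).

Total 415207; standard divisor 415207/28 ≈ 14828.821.
Standard quotas: Eskel 2.0296, Farrow 3.1090, Dorne 3.9333, Galen 4.5227, Brisco 5.4029, Arden 7.4634, Harke 1.5392.
Lower quotas: Eskel 2, Farrow 3, Dorne 3, Galen 4, Brisco 5, Arden 7, Harke 1 (sum 25, leaving 3 seats).
Remainders in descending order: Dorne 0.9333, Harke 0.5392, Galen 0.5227, Arden 0.4634, Brisco 0.4029, Farrow 0.1090, Eskel 0.0296.
Largest remainders: Dorne, Harke, Galen receive the extra seats.

Eskel 2; Farrow 3; Dorne 4; Galen 5; Brisco 5; Arden 7; Harke 2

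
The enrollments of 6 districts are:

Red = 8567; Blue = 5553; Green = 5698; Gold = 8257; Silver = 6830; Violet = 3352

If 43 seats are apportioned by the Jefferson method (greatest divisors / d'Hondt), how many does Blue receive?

Standard divisor 38257/43 ≈ 889.698; standard quotas: Red 9.629, Blue 6.241, Green 6.404, Gold 9.281, Silver 7.677, Violet 3.768.
Rounding down gives 9, 6, 6, 9, 7, 3 = 40 seats, so the divisor must be adjusted.
With modified divisor 830: modified quotas Red 10.322, Blue 6.690, Green 6.865, Gold 9.948, Silver 8.229, Violet 4.039.
Rounding down: Red 10, Blue 6, Green 6, Gold 9, Silver 8, Violet 4 (total 43).
Blue receives 6.

6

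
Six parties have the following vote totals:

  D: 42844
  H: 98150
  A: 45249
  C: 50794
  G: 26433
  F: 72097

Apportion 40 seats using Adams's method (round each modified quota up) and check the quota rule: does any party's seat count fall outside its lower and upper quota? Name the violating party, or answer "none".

none

Standard quotas: D 5.107, H 11.700, A 5.394, C 6.055, G 3.151, F 8.594.
Adams allocation: D 5, H 11, A 6, C 6, G 3, F 9.
Every allocation lies between the lower and upper quota.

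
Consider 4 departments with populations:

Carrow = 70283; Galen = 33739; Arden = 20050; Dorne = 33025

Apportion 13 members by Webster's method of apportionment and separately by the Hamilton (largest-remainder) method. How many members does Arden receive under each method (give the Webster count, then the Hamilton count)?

Webster: Carrow 5, Galen 3, Arden 2, Dorne 3.
Hamilton: Carrow 6, Galen 3, Arden 1, Dorne 3.
Arden gets 2 under Webster and 1 under Hamilton.

2 and 1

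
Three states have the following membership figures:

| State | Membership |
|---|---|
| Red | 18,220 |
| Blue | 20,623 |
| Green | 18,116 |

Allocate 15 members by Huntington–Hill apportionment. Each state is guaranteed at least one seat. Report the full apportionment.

With divisor 3908: modified quotas Red 4.662, Blue 5.277, Green 4.636.
Geometric-mean thresholds: Red √(4·5)=4.472, Blue √(5·6)=5.477, Green √(4·5)=4.472.
Each quota rounded against its threshold gives Red 5, Blue 5, Green 5 (total 15).

Red 5, Blue 5, Green 5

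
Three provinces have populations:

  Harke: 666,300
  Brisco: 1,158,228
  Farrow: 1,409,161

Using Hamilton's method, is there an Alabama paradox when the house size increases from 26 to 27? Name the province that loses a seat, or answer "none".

Harke

At 26 seats: Harke 6, Brisco 9, Farrow 11.
At 27 seats: Harke 5, Brisco 10, Farrow 12.
Harke drops from 6 to 5.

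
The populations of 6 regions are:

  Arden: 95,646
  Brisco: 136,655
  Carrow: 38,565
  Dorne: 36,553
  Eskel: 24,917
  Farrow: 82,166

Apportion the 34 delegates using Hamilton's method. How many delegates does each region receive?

Total 414502; standard divisor 414502/34 ≈ 12191.235.
Standard quotas: Arden 7.8455, Brisco 11.2093, Carrow 3.1633, Dorne 2.9983, Eskel 2.0438, Farrow 6.7398.
Lower quotas: Arden 7, Brisco 11, Carrow 3, Dorne 2, Eskel 2, Farrow 6 (sum 31, leaving 3 seats).
Remainders in descending order: Dorne 0.9983, Arden 0.8455, Farrow 0.7398, Brisco 0.2093, Carrow 0.1633, Eskel 0.0438.
Largest remainders: Dorne, Arden, Farrow receive the extra seats.

Arden 8, Brisco 11, Carrow 3, Dorne 3, Eskel 2, Farrow 7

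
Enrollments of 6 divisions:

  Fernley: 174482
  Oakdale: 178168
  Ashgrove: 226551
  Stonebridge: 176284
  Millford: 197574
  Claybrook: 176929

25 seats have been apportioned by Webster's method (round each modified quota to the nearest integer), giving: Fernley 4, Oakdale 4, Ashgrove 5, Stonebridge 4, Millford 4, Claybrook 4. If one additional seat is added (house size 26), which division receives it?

Millford

Priority for the next seat is population ÷ (current seats + 0.5).
Priorities: Fernley 38773.778, Oakdale 39592.889, Ashgrove 41191.091, Stonebridge 39174.222, Millford 43905.333, Claybrook 39317.556.
Highest priority: Millford.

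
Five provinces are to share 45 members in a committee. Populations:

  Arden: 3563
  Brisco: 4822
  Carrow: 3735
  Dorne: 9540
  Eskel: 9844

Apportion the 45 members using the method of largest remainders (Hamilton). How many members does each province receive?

Standard divisor: 31504 ÷ 45 ≈ 700.089.
Standard quotas: Arden 5.0894, Brisco 6.8877, Carrow 5.3350, Dorne 13.6268, Eskel 14.0611.
Lower quotas: Arden 5, Brisco 6, Carrow 5, Dorne 13, Eskel 14 (sum 43, leaving 2 seats).
Remainders in descending order: Brisco 0.8877, Dorne 0.6268, Carrow 0.3350, Arden 0.0894, Eskel 0.0611.
The surplus seats go to Brisco, Dorne.

Arden 5, Brisco 7, Carrow 5, Dorne 14, Eskel 14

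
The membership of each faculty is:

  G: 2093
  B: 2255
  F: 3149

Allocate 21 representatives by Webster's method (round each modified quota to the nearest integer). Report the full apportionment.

G 6, B 6, F 9

Standard divisor 7497/21 ≈ 357; standard quotas: G 5.863, B 6.317, F 8.821.
Rounding to the nearest integer gives G 6, B 6, F 9 — total 21, matching the house size, so no adjustment is needed.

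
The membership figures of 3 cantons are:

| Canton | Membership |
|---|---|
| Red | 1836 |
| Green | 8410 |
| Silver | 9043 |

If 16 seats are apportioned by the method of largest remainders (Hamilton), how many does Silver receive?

7

Standard divisor: 19289 ÷ 16 ≈ 1205.562.
Standard quotas: Red 1.5229, Green 6.9760, Silver 7.5011.
Lower quotas: Red 1, Green 6, Silver 7 (sum 14, leaving 2 seats).
Remainders in descending order: Green 0.9760, Red 0.5229, Silver 0.5011.
The surplus seats go to Green, Red.
Silver receives 7.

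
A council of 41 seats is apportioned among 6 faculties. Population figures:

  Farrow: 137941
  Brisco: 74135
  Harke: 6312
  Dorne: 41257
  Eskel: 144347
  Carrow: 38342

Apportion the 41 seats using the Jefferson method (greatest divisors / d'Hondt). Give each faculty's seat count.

Farrow: 13, Brisco: 7, Harke: 0, Dorne: 4, Eskel: 14, Carrow: 3

Standard divisor 442334/41 ≈ 10788.634; standard quotas: Farrow 12.786, Brisco 6.872, Harke 0.585, Dorne 3.824, Eskel 13.380, Carrow 3.554.
Rounding down gives 12, 6, 0, 3, 13, 3 = 37 seats, so the divisor must be adjusted.
With modified divisor 10100: modified quotas Farrow 13.658, Brisco 7.340, Harke 0.625, Dorne 4.085, Eskel 14.292, Carrow 3.796.
Rounding down: Farrow 13, Brisco 7, Harke 0, Dorne 4, Eskel 14, Carrow 3 (total 41).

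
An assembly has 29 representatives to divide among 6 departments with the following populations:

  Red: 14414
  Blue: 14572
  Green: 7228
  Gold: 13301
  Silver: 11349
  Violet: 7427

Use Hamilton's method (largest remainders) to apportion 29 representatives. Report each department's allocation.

Standard divisor: 68291 ÷ 29 ≈ 2354.862.
Standard quotas: Red 6.1210, Blue 6.1880, Green 3.0694, Gold 5.6483, Silver 4.8194, Violet 3.1539.
Lower quotas: Red 6, Blue 6, Green 3, Gold 5, Silver 4, Violet 3 (sum 27, leaving 2 seats).
Remainders in descending order: Silver 0.8194, Gold 0.6483, Blue 0.1880, Violet 0.1539, Red 0.1210, Green 0.0694.
Largest remainders: Silver, Gold receive the extra seats.

Red 6, Blue 6, Green 3, Gold 6, Silver 5, Violet 3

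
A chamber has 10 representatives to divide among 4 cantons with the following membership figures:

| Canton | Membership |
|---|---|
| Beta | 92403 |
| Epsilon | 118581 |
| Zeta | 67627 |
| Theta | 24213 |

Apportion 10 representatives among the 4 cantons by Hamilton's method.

Beta: 3; Epsilon: 4; Zeta: 2; Theta: 1

The standard divisor is 302824/10 ≈ 30282.4.
Standard quotas: Beta 3.0514, Epsilon 3.9158, Zeta 2.2332, Theta 0.7996.
Lower quotas: Beta 3, Epsilon 3, Zeta 2, Theta 0 (sum 8, leaving 2 seats).
Remainders in descending order: Epsilon 0.9158, Theta 0.7996, Zeta 0.2332, Beta 0.0514.
Largest remainders: Epsilon, Theta receive the extra seats.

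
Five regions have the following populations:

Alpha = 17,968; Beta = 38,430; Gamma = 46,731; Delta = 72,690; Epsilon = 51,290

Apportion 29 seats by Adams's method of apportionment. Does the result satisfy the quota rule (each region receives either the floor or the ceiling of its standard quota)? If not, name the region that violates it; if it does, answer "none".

Standard quotas: Alpha 2.294, Beta 4.907, Gamma 5.967, Delta 9.282, Epsilon 6.549.
Adams allocation: Alpha 3, Beta 5, Gamma 6, Delta 9, Epsilon 6.
Every allocation lies between the lower and upper quota.

none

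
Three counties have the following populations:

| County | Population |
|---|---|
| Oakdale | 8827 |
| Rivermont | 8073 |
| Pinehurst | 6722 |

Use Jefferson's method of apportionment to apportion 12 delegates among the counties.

Oakdale: 5, Rivermont: 4, Pinehurst: 3

Standard divisor 23622/12 ≈ 1968.5; standard quotas: Oakdale 4.484, Rivermont 4.101, Pinehurst 3.415.
Rounding down gives 4, 4, 3 = 11 seats, so the divisor must be adjusted.
With modified divisor 1700: modified quotas Oakdale 5.192, Rivermont 4.749, Pinehurst 3.954.
Rounding down: Oakdale 5, Rivermont 4, Pinehurst 3 (total 12).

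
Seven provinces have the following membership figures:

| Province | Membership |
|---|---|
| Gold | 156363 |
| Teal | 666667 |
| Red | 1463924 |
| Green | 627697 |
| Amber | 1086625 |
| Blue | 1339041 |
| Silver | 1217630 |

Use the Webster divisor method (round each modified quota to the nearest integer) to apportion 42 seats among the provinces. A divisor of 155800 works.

Gold=1, Teal=4, Red=9, Green=4, Amber=7, Blue=9, Silver=8

With modified divisor 155800: modified quotas Gold 1.004, Teal 4.279, Red 9.396, Green 4.029, Amber 6.974, Blue 8.595, Silver 7.815.
Rounding to the nearest integer: Gold 1, Teal 4, Red 9, Green 4, Amber 7, Blue 9, Silver 8 (total 42).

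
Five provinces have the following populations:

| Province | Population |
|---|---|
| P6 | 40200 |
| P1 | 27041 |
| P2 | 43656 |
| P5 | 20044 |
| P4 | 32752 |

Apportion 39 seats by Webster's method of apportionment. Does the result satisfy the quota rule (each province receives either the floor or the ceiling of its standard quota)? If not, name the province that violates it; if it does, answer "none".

none

Standard quotas: P6 9.578, P1 6.443, P2 10.401, P5 4.776, P4 7.803.
Webster allocation: P6 10, P1 6, P2 10, P5 5, P4 8.
Every allocation lies between the lower and upper quota.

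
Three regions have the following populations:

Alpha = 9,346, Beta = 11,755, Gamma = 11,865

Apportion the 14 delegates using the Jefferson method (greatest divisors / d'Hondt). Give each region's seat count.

Alpha: 4; Beta: 5; Gamma: 5

Standard divisor 32966/14 ≈ 2354.714; standard quotas: Alpha 3.969, Beta 4.992, Gamma 5.039.
Rounding down gives 3, 4, 5 = 12 seats, so the divisor must be adjusted.
With modified divisor 2200: modified quotas Alpha 4.248, Beta 5.343, Gamma 5.393.
Rounding down: Alpha 4, Beta 5, Gamma 5 (total 14).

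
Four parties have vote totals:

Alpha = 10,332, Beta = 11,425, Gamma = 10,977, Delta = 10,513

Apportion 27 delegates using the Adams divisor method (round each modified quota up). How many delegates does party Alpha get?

Standard divisor 43247/27 ≈ 1601.741; standard quotas: Alpha 6.450, Beta 7.133, Gamma 6.853, Delta 6.563.
Rounding up gives 7, 8, 7, 7 = 29 seats, so the divisor must be adjusted.
With modified divisor 1740: modified quotas Alpha 5.938, Beta 6.566, Gamma 6.309, Delta 6.042.
Rounding up: Alpha 6, Beta 7, Gamma 7, Delta 7 (total 27).
Alpha receives 6.

6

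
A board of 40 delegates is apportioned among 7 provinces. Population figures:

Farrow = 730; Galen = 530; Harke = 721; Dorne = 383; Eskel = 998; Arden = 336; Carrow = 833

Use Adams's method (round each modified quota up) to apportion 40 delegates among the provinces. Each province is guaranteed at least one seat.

Standard divisor 4531/40 ≈ 113.275; standard quotas: Farrow 6.444, Galen 4.679, Harke 6.365, Dorne 3.381, Eskel 8.810, Arden 2.966, Carrow 7.354.
Rounding up gives 7, 5, 7, 4, 9, 3, 8 = 43 seats, so the divisor must be adjusted.
With modified divisor 123: modified quotas Farrow 5.935, Galen 4.309, Harke 5.862, Dorne 3.114, Eskel 8.114, Arden 2.732, Carrow 6.772.
Rounding up: Farrow 6, Galen 5, Harke 6, Dorne 4, Eskel 9, Arden 3, Carrow 7 (total 40).

Farrow 6; Galen 5; Harke 6; Dorne 4; Eskel 9; Arden 3; Carrow 7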